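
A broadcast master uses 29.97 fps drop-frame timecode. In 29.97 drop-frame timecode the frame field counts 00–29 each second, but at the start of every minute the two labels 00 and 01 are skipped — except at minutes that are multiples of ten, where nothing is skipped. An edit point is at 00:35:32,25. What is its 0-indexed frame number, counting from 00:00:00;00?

63921

As if non-drop at 30 labels/s: (0 × 3600 + 35 × 60 + 32) × 30 + 25 = 63985.
Minute boundaries passed: 35; those not divisible by 10: 35 − 3 = 32; dropped labels = 2 × 32 = 64.
Actual frame index = 63985 − 64 = 63921.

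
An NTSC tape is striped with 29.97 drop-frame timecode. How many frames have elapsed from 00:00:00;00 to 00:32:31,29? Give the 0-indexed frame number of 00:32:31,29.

As if non-drop at 30 labels/s: (0 × 3600 + 32 × 60 + 31) × 30 + 29 = 58559.
Minute boundaries passed: 32; those not divisible by 10: 32 − 3 = 29; dropped labels = 2 × 29 = 58.
Actual frame index = 58559 − 58 = 58501.

58501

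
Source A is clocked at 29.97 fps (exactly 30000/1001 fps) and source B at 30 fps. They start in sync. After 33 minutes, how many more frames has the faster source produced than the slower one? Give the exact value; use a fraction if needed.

5400/91 frames

33 min = 1980 s.
A emits 30000/1001 × 1980 = 5400000/91 frames; B emits 30 × 1980 = 59400.
Difference = 5400/91 frames (≈ 59.3407); B is ahead of A.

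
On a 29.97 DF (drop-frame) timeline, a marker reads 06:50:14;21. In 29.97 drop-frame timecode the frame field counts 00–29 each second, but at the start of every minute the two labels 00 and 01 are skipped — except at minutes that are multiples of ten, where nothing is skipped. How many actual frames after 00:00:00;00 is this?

737703

As if non-drop at 30 labels/s: (6 × 3600 + 50 × 60 + 14) × 30 + 21 = 738441.
Minute boundaries passed: 410; those not divisible by 10: 410 − 41 = 369; dropped labels = 2 × 369 = 738.
Actual frame index = 738441 − 738 = 737703.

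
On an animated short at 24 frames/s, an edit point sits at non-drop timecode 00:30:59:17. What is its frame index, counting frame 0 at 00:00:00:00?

frame 44633

Total seconds to the label: (0 × 3600 + 30 × 60 + 59) = 1859.
Frame index = 1859 × 24 + 17 = 44633.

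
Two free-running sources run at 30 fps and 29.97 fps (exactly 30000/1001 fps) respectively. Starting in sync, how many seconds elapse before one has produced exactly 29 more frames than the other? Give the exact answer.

The gap grows by |30000/1001 − 30| = 30/1001 frames per second.
Time for a 29-frame gap: 29 ÷ (30/1001) = 29029/30 s.

29029/30 seconds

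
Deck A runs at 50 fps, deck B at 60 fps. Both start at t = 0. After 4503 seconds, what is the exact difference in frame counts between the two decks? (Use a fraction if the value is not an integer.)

A emits 50 × 4503 = 225150 frames; B emits 60 × 4503 = 270180.
Difference = 45030 frames; B is ahead of A.

45030 frames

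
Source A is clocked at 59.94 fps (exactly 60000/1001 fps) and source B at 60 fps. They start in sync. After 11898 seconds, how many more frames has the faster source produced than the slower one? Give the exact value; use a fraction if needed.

713880/1001 frames

A emits 60000/1001 × 11898 = 713880000/1001 frames; B emits 60 × 11898 = 713880.
Difference = 713880/1001 frames (≈ 713.1668); B is ahead of A.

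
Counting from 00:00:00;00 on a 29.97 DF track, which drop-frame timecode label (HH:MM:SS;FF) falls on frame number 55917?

Ten DF minutes hold 17982 frames, so frame 55917 lies in block 3 (frames 53946–71927) with 1971 frames into that block.
The block's first minute is 1800 frames and the rest 1798 each; 1971 frames reaches minute 1, so 3 × 18 + 1 × 2 = 56 labels have been skipped so far.
Adding those back, label number 55917 + 56 = 55973 at 30 labels/s is 1865 s + 23 f = 0 h 31 min 5 s frame 23, i.e. 00:31:05;23.

00:31:05;23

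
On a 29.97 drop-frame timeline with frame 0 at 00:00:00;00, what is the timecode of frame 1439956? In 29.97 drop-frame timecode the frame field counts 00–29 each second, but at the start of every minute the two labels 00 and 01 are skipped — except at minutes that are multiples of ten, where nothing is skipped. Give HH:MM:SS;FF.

13:20:46;16

Ten DF minutes hold 17982 frames, so frame 1439956 lies in block 80 (frames 1438560–1456541) with 1396 frames into that block.
The block's first minute is 1800 frames and the rest 1798 each; 1396 frames reaches minute 0, so 80 × 18 + 0 × 2 = 1440 labels have been skipped so far.
Adding those back, label number 1439956 + 1440 = 1441396 at 30 labels/s is 48046 s + 16 f = 13 h 20 min 46 s frame 16, i.e. 13:20:46;16.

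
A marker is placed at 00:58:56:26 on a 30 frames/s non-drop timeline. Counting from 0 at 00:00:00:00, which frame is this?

Total seconds to the label: (0 × 3600 + 58 × 60 + 56) = 3536.
Frame index = 3536 × 30 + 26 = 106106.

106106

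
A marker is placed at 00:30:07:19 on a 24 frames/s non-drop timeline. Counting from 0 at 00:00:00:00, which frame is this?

Total seconds to the label: (0 × 3600 + 30 × 60 + 7) = 1807.
Frame index = 1807 × 24 + 19 = 43387.

frame 43387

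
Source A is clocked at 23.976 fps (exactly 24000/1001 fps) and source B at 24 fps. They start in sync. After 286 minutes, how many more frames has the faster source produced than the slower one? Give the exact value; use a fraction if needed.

2880/7 frames

286 min = 17160 s.
A emits 24000/1001 × 17160 = 2880000/7 frames; B emits 24 × 17160 = 411840.
Difference = 2880/7 frames (≈ 411.4286); B is ahead of A.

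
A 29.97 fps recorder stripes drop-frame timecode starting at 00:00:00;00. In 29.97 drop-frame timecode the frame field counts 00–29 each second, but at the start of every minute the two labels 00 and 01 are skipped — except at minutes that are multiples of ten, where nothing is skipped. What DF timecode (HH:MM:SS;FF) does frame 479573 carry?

04:26:41;23

Each 10-minute DF block holds 10 × 60 × 30 − 9 × 2 = 17982 frames. 479573 ÷ 17982 → 26 full blocks, remainder 12041.
Within the partial block the first minute is 1800 frames and each further minute 1798, so 6 further minute boundaries passed. Total skipped labels = 18 × 26 + 2 × 6 = 480.
Non-drop label index = 479573 + 480 = 480053; at 30 labels/s that is 04:26:41:23, i.e. DF 04:26:41;23.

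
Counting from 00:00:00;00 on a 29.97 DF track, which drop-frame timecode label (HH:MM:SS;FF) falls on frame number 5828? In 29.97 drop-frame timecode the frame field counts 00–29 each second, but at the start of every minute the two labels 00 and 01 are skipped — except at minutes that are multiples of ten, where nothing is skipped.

00:03:14;14

Ten DF minutes hold 17982 frames, so frame 5828 lies in block 0 (frames 0–17981) with 5828 frames into that block.
The block's first minute is 1800 frames and the rest 1798 each; 5828 frames reaches minute 3, so 0 × 18 + 3 × 2 = 6 labels have been skipped so far.
Adding those back, label number 5828 + 6 = 5834 at 30 labels/s is 194 s + 14 f = 0 h 3 min 14 s frame 14, i.e. 00:03:14;14.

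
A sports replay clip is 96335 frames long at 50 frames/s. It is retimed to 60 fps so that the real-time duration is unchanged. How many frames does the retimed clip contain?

115602 frames

Target frames = source frames × (target rate / source rate) = 96335 × (60)/(50) = 96335 × 6/5 = 115602.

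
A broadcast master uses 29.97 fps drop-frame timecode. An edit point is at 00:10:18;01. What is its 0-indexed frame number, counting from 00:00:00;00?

18523

As if non-drop at 30 labels/s: (0 × 3600 + 10 × 60 + 18) × 30 + 1 = 18541.
Minute boundaries passed: 10; those not divisible by 10: 10 − 1 = 9; dropped labels = 2 × 9 = 18.
Actual frame index = 18541 − 18 = 18523.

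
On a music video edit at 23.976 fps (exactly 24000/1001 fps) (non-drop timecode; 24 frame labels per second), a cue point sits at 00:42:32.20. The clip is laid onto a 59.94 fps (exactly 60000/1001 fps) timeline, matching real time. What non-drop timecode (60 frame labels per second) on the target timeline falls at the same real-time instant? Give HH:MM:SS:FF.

00:42:32:50

Source frame index: (0×3600 + 42×60 + 32) × 24 + 20 = 61268.
Real time: 61268 / (24000/1001) = 15332317/6000 s.
Target frame: (15332317/6000) × (60000/1001) = 153170.
At 60 labels/s: frame 153170 → 00:42:32:50.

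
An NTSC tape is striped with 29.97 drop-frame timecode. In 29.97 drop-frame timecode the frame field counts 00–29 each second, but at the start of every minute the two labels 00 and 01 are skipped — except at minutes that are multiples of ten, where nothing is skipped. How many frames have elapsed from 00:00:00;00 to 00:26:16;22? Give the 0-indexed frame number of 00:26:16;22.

As if non-drop at 30 labels/s: (0 × 3600 + 26 × 60 + 16) × 30 + 22 = 47302.
Minute boundaries passed: 26; those not divisible by 10: 26 − 2 = 24; dropped labels = 2 × 24 = 48.
Actual frame index = 47302 − 48 = 47254.

47254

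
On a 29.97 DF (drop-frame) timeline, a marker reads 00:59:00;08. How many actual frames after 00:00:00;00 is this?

106100

Complete 10-minute blocks: 5, each 17982 frames → 89910.
Remaining 9 whole minutes in the current block: 1800 + 8 × 1798 = 16184 frames.
Within the current minute: 0 × 30 + 8 − 2 = 6 (labels ;00/;01 skipped at this minute). Total = 89910 + 16184 + 6 = 106100.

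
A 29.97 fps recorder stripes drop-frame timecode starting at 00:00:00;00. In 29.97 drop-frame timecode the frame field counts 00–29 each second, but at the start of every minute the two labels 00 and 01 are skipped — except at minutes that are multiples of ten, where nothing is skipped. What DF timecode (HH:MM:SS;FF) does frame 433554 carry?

04:01:06;08

Each 10-minute DF block holds 10 × 60 × 30 − 9 × 2 = 17982 frames. 433554 ÷ 17982 → 24 full blocks, remainder 1986.
Within the partial block the first minute is 1800 frames and each further minute 1798, so 1 further minute boundary passed. Total skipped labels = 18 × 24 + 2 × 1 = 434.
Non-drop label index = 433554 + 434 = 433988; at 30 labels/s that is 04:01:06:08, i.e. DF 04:01:06;08.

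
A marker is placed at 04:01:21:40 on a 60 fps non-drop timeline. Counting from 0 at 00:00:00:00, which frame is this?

868900

Total seconds to the label: (4 × 3600 + 1 × 60 + 21) = 14481.
Frame index = 14481 × 60 + 40 = 868900.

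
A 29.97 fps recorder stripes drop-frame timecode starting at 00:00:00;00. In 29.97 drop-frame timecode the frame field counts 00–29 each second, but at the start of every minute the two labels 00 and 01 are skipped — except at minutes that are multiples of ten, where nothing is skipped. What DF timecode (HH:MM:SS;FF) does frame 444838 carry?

Ten DF minutes hold 17982 frames, so frame 444838 lies in block 24 (frames 431568–449549) with 13270 frames into that block.
The block's first minute is 1800 frames and the rest 1798 each; 13270 frames reaches minute 7, so 24 × 18 + 7 × 2 = 446 labels have been skipped so far.
Adding those back, label number 444838 + 446 = 445284 at 30 labels/s is 14842 s + 24 f = 4 h 7 min 22 s frame 24, i.e. 04:07:22;24.

04:07:22;24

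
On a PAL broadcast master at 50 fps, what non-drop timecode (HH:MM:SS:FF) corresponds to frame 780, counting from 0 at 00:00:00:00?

780 ÷ 50 = 15 full seconds, remainder 30 frames.
15 s = 0 h 0 min 15 s.
Timecode: 00:00:15:30.

00:00:15:30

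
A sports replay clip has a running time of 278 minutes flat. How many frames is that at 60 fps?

1000800 frames

278 min = 16680 s.
Frames = 16680 × 60 = 1000800.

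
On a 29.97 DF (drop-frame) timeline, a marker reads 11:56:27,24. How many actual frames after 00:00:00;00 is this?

Complete 10-minute blocks: 71, each 17982 frames → 1276722.
Remaining 6 whole minutes in the current block: 1800 + 5 × 1798 = 10790 frames.
Within the current minute: 27 × 30 + 24 − 2 = 832 (labels ;00/;01 skipped at this minute). Total = 1276722 + 10790 + 832 = 1288344.

1288344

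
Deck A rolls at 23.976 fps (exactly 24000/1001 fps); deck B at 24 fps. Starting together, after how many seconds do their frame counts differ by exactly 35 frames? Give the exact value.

The gap grows by |24 − 24000/1001| = 24/1001 frames per second.
Time for a 35-frame gap: 35 ÷ (24/1001) = 35035/24 s.

35035/24 seconds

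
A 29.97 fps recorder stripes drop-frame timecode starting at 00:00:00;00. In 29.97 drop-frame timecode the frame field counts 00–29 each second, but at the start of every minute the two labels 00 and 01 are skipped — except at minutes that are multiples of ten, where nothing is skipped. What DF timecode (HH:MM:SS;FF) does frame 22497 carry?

Each 10-minute DF block holds 10 × 60 × 30 − 9 × 2 = 17982 frames. 22497 ÷ 17982 → 1 full block, remainder 4515.
Within the partial block the first minute is 1800 frames and each further minute 1798, so 2 further minute boundaries passed. Total skipped labels = 18 × 1 + 2 × 2 = 22.
Non-drop label index = 22497 + 22 = 22519; at 30 labels/s that is 00:12:30:19, i.e. DF 00:12:30;19.

00:12:30;19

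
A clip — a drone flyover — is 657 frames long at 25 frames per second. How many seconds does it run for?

26.28 seconds

Running time = 657 / (25) = 26.28 s.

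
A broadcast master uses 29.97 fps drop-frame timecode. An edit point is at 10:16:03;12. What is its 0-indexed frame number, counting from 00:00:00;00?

1107792

As if non-drop at 30 labels/s: (10 × 3600 + 16 × 60 + 3) × 30 + 12 = 1108902.
Minute boundaries passed: 616; those not divisible by 10: 616 − 61 = 555; dropped labels = 2 × 555 = 1110.
Actual frame index = 1108902 − 1110 = 1107792.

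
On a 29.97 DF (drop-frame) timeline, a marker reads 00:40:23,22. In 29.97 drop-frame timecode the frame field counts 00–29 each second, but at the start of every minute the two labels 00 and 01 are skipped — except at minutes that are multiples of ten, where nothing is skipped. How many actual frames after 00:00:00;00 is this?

72640

As if non-drop at 30 labels/s: (0 × 3600 + 40 × 60 + 23) × 30 + 22 = 72712.
Minute boundaries passed: 40; those not divisible by 10: 40 − 4 = 36; dropped labels = 2 × 36 = 72.
Actual frame index = 72712 − 72 = 72640.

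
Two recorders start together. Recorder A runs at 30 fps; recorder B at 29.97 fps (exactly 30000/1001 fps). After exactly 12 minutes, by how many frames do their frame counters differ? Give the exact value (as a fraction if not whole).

21600/1001 frames

12 min = 720 s.
A emits 30 × 720 = 21600 frames; B emits 30000/1001 × 720 = 21600000/1001.
Difference = 21600/1001 frames (≈ 21.5784); B is behind A.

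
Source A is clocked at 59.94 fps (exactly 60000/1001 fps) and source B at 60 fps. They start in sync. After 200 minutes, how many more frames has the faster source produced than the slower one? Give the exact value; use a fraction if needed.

200 min = 12000 s.
A emits 60000/1001 × 12000 = 720000000/1001 frames; B emits 60 × 12000 = 720000.
Difference = 720000/1001 frames (≈ 719.2807); B is ahead of A.

720000/1001 frames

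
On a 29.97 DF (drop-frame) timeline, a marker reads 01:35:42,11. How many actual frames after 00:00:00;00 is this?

As if non-drop at 30 labels/s: (1 × 3600 + 35 × 60 + 42) × 30 + 11 = 172271.
Minute boundaries passed: 95; those not divisible by 10: 95 − 9 = 86; dropped labels = 2 × 86 = 172.
Actual frame index = 172271 − 172 = 172099.

172099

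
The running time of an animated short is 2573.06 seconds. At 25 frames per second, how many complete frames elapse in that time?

64326 frames

Frames = 2573.06 × 25 = 128653/2 ≈ 64326.5000.
Complete frames: 64326.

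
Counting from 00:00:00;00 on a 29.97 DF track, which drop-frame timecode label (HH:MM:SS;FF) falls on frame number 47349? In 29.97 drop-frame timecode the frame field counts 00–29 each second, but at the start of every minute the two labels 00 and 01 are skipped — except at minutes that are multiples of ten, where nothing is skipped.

00:26:19;27

Ten DF minutes hold 17982 frames, so frame 47349 lies in block 2 (frames 35964–53945) with 11385 frames into that block.
The block's first minute is 1800 frames and the rest 1798 each; 11385 frames reaches minute 6, so 2 × 18 + 6 × 2 = 48 labels have been skipped so far.
Adding those back, label number 47349 + 48 = 47397 at 30 labels/s is 1579 s + 27 f = 0 h 26 min 19 s frame 27, i.e. 00:26:19;27.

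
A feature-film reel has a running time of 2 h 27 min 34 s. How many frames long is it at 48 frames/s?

2 h 27 min 34 s = 8854 s.
Frames = 8854 × 48 = 424992.

424992 frames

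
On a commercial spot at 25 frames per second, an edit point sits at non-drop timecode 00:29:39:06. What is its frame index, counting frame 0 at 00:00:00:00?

Total seconds to the label: (0 × 3600 + 29 × 60 + 39) = 1779.
Frame index = 1779 × 25 + 6 = 44481.

frame 44481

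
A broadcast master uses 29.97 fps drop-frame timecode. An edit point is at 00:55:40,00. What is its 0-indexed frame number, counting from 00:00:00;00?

Complete 10-minute blocks: 5, each 17982 frames → 89910.
Remaining 5 whole minutes in the current block: 1800 + 4 × 1798 = 8992 frames.
Within the current minute: 40 × 30 + 0 − 2 = 1198 (labels ;00/;01 skipped at this minute). Total = 89910 + 8992 + 1198 = 100100.

100100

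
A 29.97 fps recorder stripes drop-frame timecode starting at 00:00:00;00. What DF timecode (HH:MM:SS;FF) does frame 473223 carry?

Each 10-minute DF block holds 10 × 60 × 30 − 9 × 2 = 17982 frames. 473223 ÷ 17982 → 26 full blocks, remainder 5691.
Within the partial block the first minute is 1800 frames and each further minute 1798, so 3 further minute boundaries passed. Total skipped labels = 18 × 26 + 2 × 3 = 474.
Non-drop label index = 473223 + 474 = 473697; at 30 labels/s that is 04:23:09:27, i.e. DF 04:23:09;27.

04:23:09;27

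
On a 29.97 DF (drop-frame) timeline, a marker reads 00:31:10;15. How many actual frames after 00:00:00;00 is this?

As if non-drop at 30 labels/s: (0 × 3600 + 31 × 60 + 10) × 30 + 15 = 56115.
Minute boundaries passed: 31; those not divisible by 10: 31 − 3 = 28; dropped labels = 2 × 28 = 56.
Actual frame index = 56115 − 56 = 56059.

56059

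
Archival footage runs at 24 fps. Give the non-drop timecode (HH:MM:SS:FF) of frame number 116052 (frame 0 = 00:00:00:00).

116052 ÷ 24 = 4835 full seconds, remainder 12 frames.
4835 s = 1 h 20 min 35 s.
Timecode: 01:20:35:12.

01:20:35:12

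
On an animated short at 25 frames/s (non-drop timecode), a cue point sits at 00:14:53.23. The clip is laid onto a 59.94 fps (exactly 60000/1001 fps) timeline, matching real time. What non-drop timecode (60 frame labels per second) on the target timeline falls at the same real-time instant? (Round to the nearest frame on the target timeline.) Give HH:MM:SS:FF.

00:14:53:02

Source frame index: (0×3600 + 14×60 + 53) × 25 + 23 = 22348.
Real time: 22348 / (25) = 22348/25 s.
Target frame: (22348/25) × (60000/1001) = 53635200/1001 ≈ 53581.618 → 53582.
At 60 labels/s: frame 53582 → 00:14:53:02.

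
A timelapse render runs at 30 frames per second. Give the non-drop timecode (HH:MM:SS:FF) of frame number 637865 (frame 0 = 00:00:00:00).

637865 ÷ 30 = 21262 full seconds, remainder 5 frames.
21262 s = 5 h 54 min 22 s.
Timecode: 05:54:22:05.

05:54:22:05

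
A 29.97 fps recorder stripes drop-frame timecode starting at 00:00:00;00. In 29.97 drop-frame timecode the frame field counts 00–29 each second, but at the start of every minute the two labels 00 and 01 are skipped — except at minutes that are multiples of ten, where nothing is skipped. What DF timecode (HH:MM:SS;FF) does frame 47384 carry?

00:26:21;02

Each 10-minute DF block holds 10 × 60 × 30 − 9 × 2 = 17982 frames. 47384 ÷ 17982 → 2 full blocks, remainder 11420.
Within the partial block the first minute is 1800 frames and each further minute 1798, so 6 further minute boundaries passed. Total skipped labels = 18 × 2 + 2 × 6 = 48.
Non-drop label index = 47384 + 48 = 47432; at 30 labels/s that is 00:26:21:02, i.e. DF 00:26:21;02.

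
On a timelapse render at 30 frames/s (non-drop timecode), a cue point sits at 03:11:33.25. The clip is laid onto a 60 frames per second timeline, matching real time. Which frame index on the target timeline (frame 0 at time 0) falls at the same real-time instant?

Source frame index: (3×3600 + 11×60 + 33) × 30 + 25 = 344815.
Real time: 344815 / (30) = 68963/6 s.
Target frame: (68963/6) × (60) = 689630.

frame 689630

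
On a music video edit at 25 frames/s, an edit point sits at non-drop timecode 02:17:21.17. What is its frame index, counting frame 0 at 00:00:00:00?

Total seconds to the label: (2 × 3600 + 17 × 60 + 21) = 8241.
Frame index = 8241 × 25 + 17 = 206042.

206042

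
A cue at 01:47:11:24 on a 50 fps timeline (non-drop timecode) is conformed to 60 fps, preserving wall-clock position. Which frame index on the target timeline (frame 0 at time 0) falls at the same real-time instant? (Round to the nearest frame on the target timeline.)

frame 385889

Source frame index: (1×3600 + 47×60 + 11) × 50 + 24 = 321574.
Real time: 321574 / (50) = 160787/25 s.
Target frame: (160787/25) × (60) = 1929444/5 ≈ 385888.800 → 385889.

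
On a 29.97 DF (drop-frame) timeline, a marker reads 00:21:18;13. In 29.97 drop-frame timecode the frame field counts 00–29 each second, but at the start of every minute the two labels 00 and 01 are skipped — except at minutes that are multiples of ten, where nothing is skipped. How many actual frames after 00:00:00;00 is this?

38315

Complete 10-minute blocks: 2, each 17982 frames → 35964.
Remaining 1 whole minute in the current block: 1800 + 0 × 1798 = 1800 frames.
Within the current minute: 18 × 30 + 13 − 2 = 551 (labels ;00/;01 skipped at this minute). Total = 35964 + 1800 + 551 = 38315.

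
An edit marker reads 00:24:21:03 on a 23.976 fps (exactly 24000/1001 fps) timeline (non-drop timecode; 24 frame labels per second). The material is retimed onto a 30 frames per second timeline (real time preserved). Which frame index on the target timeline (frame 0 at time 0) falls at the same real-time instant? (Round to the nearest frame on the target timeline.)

frame 43878

Source frame index: (0×3600 + 24×60 + 21) × 24 + 3 = 35067.
Real time: 35067 / (24000/1001) = 11700689/8000 s.
Target frame: (11700689/8000) × (30) = 35102067/800 ≈ 43877.584 → 43878.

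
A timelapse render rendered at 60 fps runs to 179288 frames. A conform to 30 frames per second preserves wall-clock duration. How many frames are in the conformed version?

89644 frames

Frames at target rate = 179288 × (30) / (60) = 89644.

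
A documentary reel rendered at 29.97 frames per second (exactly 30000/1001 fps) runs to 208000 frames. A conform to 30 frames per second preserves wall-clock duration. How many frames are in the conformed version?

Target frames = source frames × (target rate / source rate) = 208000 × (30)/(30000/1001) = 208000 × 1001/1000 = 208208.

208208 frames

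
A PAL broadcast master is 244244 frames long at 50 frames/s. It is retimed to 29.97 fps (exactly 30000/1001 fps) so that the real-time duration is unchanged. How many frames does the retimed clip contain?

Target frames = source frames × (target rate / source rate) = 244244 × (30000/1001)/(50) = 244244 × 600/1001 = 146400.

146400 frames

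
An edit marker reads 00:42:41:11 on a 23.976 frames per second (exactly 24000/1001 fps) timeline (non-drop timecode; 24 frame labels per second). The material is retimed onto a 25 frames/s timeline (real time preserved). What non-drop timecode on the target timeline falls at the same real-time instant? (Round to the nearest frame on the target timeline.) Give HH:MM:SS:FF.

00:42:44:00

Source frame index: (0×3600 + 42×60 + 41) × 24 + 11 = 61475.
Real time: 61475 / (24000/1001) = 2461459/960 s.
Target frame: (2461459/960) × (25) = 12307295/192 ≈ 64100.495 → 64100.
At 25 labels/s: frame 64100 → 00:42:44:00.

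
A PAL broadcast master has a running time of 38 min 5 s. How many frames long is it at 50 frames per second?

114250 frames

38 min 5 s = 2285 s.
Frames = 2285 × 50 = 114250.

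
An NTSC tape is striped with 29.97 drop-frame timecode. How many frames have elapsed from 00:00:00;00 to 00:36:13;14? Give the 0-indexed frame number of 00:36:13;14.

65138

As if non-drop at 30 labels/s: (0 × 3600 + 36 × 60 + 13) × 30 + 14 = 65204.
Minute boundaries passed: 36; those not divisible by 10: 36 − 3 = 33; dropped labels = 2 × 33 = 66.
Actual frame index = 65204 − 66 = 65138.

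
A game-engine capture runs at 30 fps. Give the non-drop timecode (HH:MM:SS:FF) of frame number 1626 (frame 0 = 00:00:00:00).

1626 ÷ 30 = 54 full seconds, remainder 6 frames.
54 s = 0 h 0 min 54 s.
Timecode: 00:00:54:06.

00:00:54:06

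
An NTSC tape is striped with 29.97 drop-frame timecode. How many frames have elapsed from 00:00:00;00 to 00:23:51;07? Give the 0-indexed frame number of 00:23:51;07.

42895

Complete 10-minute blocks: 2, each 17982 frames → 35964.
Remaining 3 whole minutes in the current block: 1800 + 2 × 1798 = 5396 frames.
Within the current minute: 51 × 30 + 7 − 2 = 1535 (labels ;00/;01 skipped at this minute). Total = 35964 + 5396 + 1535 = 42895.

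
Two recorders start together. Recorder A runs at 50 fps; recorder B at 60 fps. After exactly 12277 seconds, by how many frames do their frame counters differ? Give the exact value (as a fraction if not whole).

A emits 50 × 12277 = 613850 frames; B emits 60 × 12277 = 736620.
Difference = 122770 frames; B is ahead of A.

122770 frames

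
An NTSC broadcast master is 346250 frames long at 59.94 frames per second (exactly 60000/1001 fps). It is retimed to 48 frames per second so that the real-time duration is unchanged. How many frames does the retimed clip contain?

277277 frames

Target frames = source frames × (target rate / source rate) = 346250 × (48)/(60000/1001) = 346250 × 1001/1250 = 277277.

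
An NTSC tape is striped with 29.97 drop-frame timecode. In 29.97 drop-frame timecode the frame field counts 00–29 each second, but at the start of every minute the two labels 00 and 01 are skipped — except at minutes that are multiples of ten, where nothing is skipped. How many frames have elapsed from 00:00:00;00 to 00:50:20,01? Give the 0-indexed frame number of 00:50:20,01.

90511

Complete 10-minute blocks: 5, each 17982 frames → 89910.
Remaining 0 whole minutes in the current block: 0 frames.
Within the current minute: 20 × 30 + 1 = 601. Total = 89910 + 0 + 601 = 90511.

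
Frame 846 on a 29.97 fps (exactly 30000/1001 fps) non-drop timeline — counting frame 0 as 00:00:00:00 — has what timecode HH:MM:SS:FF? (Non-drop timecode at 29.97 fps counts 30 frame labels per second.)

00:00:28:06

846 ÷ 30 = 28 full seconds, remainder 6 frames.
28 s = 0 h 0 min 28 s.
Timecode: 00:00:28:06.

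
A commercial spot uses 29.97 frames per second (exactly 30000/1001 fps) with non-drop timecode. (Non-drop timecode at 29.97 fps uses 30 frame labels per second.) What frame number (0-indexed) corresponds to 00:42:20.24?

frame 76224

Total seconds to the label: (0 × 3600 + 42 × 60 + 20) = 2540.
Frame index = 2540 × 30 + 24 = 76224.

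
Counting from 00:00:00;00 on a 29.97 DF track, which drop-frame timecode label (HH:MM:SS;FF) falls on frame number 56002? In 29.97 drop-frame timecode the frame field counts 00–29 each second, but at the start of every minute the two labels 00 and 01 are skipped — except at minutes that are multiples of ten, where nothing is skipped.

Each 10-minute DF block holds 10 × 60 × 30 − 9 × 2 = 17982 frames. 56002 ÷ 17982 → 3 full blocks, remainder 2056.
Within the partial block the first minute is 1800 frames and each further minute 1798, so 1 further minute boundary passed. Total skipped labels = 18 × 3 + 2 × 1 = 56.
Non-drop label index = 56002 + 56 = 56058; at 30 labels/s that is 00:31:08:18, i.e. DF 00:31:08;18.

00:31:08;18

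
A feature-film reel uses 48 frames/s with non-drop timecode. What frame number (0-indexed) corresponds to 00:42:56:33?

Total seconds to the label: (0 × 3600 + 42 × 60 + 56) = 2576.
Frame index = 2576 × 48 + 33 = 123681.

frame 123681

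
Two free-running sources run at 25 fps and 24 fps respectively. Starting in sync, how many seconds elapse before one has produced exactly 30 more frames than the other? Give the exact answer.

30 seconds

The gap grows by |24 − 25| = 1 frame per second.
Time for a 30-frame gap: 30 ÷ (1) = 30 s.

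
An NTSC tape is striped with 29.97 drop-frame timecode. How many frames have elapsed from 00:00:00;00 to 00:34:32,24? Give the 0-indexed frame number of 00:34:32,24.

Complete 10-minute blocks: 3, each 17982 frames → 53946.
Remaining 4 whole minutes in the current block: 1800 + 3 × 1798 = 7194 frames.
Within the current minute: 32 × 30 + 24 − 2 = 982 (labels ;00/;01 skipped at this minute). Total = 53946 + 7194 + 982 = 62122.

62122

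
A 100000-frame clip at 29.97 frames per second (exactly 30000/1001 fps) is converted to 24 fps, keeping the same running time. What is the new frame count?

80080 frames

Target frames = source frames × (target rate / source rate) = 100000 × (24)/(30000/1001) = 100000 × 1001/1250 = 80080.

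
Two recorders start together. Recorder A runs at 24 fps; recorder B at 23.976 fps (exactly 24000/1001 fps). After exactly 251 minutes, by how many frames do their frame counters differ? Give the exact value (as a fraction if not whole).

361440/1001 frames

251 min = 15060 s.
A emits 24 × 15060 = 361440 frames; B emits 24000/1001 × 15060 = 361440000/1001.
Difference = 361440/1001 frames (≈ 361.0789); B is behind A.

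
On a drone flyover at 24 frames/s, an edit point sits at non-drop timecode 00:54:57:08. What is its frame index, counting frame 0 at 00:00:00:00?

Total seconds to the label: (0 × 3600 + 54 × 60 + 57) = 3297.
Frame index = 3297 × 24 + 8 = 79136.

79136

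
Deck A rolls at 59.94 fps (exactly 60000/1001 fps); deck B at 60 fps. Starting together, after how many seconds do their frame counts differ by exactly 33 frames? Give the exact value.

The gap grows by |60 − 60000/1001| = 60/1001 frames per second.
Time for a 33-frame gap: 33 ÷ (60/1001) = 550.55 s.

550.55 seconds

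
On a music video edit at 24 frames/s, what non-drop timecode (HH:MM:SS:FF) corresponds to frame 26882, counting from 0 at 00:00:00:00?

26882 ÷ 24 = 1120 full seconds, remainder 2 frames.
1120 s = 0 h 18 min 40 s.
Timecode: 00:18:40:02.

00:18:40:02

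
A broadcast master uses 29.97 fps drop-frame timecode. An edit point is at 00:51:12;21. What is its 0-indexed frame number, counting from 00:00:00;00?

92089

As if non-drop at 30 labels/s: (0 × 3600 + 51 × 60 + 12) × 30 + 21 = 92181.
Minute boundaries passed: 51; those not divisible by 10: 51 − 5 = 46; dropped labels = 2 × 46 = 92.
Actual frame index = 92181 − 92 = 92089.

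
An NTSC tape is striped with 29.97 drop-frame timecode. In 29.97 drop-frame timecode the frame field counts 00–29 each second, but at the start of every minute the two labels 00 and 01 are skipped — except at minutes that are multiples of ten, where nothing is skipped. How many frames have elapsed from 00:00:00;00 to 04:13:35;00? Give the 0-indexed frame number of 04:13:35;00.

Complete 10-minute blocks: 25, each 17982 frames → 449550.
Remaining 3 whole minutes in the current block: 1800 + 2 × 1798 = 5396 frames.
Within the current minute: 35 × 30 + 0 − 2 = 1048 (labels ;00/;01 skipped at this minute). Total = 449550 + 5396 + 1048 = 455994.

455994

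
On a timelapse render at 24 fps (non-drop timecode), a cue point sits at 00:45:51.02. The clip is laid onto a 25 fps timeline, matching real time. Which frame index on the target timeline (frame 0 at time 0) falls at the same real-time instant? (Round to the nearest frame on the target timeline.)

frame 68777

Source frame index: (0×3600 + 45×60 + 51) × 24 + 2 = 66026.
Real time: 66026 / (24) = 33013/12 s.
Target frame: (33013/12) × (25) = 825325/12 ≈ 68777.083 → 68777.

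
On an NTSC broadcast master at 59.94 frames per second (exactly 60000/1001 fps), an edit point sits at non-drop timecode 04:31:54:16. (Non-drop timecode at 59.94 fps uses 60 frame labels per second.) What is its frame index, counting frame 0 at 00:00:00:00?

978856

Total seconds to the label: (4 × 3600 + 31 × 60 + 54) = 16314.
Frame index = 16314 × 60 + 16 = 978856.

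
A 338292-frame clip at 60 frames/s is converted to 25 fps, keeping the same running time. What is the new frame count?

Target frames = source frames × (target rate / source rate) = 338292 × (25)/(60) = 338292 × 5/12 = 140955.

140955 frames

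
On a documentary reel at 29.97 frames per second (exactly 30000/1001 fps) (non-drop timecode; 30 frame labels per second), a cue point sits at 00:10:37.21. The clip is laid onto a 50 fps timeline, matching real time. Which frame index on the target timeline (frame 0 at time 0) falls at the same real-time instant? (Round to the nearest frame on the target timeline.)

Source frame index: (0×3600 + 10×60 + 37) × 30 + 21 = 19131.
Real time: 19131 / (30000/1001) = 6383377/10000 s.
Target frame: (6383377/10000) × (50) = 6383377/200 ≈ 31916.885 → 31917.

frame 31917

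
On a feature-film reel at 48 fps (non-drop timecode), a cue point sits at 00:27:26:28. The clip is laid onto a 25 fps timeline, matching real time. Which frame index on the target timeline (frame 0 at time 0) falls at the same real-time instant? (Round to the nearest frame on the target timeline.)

Source frame index: (0×3600 + 27×60 + 26) × 48 + 28 = 79036.
Real time: 79036 / (48) = 19759/12 s.
Target frame: (19759/12) × (25) = 493975/12 ≈ 41164.583 → 41165.

frame 41165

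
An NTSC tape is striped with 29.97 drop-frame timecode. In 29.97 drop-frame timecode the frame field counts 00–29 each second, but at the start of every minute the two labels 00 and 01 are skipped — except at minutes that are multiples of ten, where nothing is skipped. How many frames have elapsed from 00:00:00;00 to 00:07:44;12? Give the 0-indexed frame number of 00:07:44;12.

As if non-drop at 30 labels/s: (0 × 3600 + 7 × 60 + 44) × 30 + 12 = 13932.
Minute boundaries passed: 7; those not divisible by 10: 7 − 0 = 7; dropped labels = 2 × 7 = 14.
Actual frame index = 13932 − 14 = 13918.

13918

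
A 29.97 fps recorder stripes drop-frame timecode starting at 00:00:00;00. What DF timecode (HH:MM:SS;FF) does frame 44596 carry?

00:24:48;00

Each 10-minute DF block holds 10 × 60 × 30 − 9 × 2 = 17982 frames. 44596 ÷ 17982 → 2 full blocks, remainder 8632.
Within the partial block the first minute is 1800 frames and each further minute 1798, so 4 further minute boundaries passed. Total skipped labels = 18 × 2 + 2 × 4 = 44.
Non-drop label index = 44596 + 44 = 44640; at 30 labels/s that is 00:24:48:00, i.e. DF 00:24:48;00.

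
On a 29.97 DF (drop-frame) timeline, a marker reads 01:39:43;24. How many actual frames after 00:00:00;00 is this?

179334

As if non-drop at 30 labels/s: (1 × 3600 + 39 × 60 + 43) × 30 + 24 = 179514.
Minute boundaries passed: 99; those not divisible by 10: 99 − 9 = 90; dropped labels = 2 × 90 = 180.
Actual frame index = 179514 − 180 = 179334.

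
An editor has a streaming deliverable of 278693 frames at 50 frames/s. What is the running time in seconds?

Running time = 278693 / (50) = 5573.86 s.

5573.86 seconds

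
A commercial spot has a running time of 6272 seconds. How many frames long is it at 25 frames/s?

Frames = 6272 × 25 = 156800.

156800 frames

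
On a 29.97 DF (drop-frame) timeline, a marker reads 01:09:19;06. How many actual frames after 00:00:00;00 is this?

Complete 10-minute blocks: 6, each 17982 frames → 107892.
Remaining 9 whole minutes in the current block: 1800 + 8 × 1798 = 16184 frames.
Within the current minute: 19 × 30 + 6 − 2 = 574 (labels ;00/;01 skipped at this minute). Total = 107892 + 16184 + 574 = 124650.

124650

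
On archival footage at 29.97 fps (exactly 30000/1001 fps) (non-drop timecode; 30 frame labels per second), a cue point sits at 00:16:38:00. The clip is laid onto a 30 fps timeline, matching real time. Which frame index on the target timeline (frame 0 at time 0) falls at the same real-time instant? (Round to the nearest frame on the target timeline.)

frame 29970

Source frame index: (0×3600 + 16×60 + 38) × 30 + 0 = 29940.
Real time: 29940 / (30000/1001) = 499499/500 s.
Target frame: (499499/500) × (30) = 1498497/50 ≈ 29969.940 → 29970.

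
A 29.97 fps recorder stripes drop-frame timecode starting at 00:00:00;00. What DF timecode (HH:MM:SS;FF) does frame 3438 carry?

Each 10-minute DF block holds 10 × 60 × 30 − 9 × 2 = 17982 frames. 3438 ÷ 17982 → 0 full blocks, remainder 3438.
Within the partial block the first minute is 1800 frames and each further minute 1798, so 1 further minute boundary passed. Total skipped labels = 18 × 0 + 2 × 1 = 2.
Non-drop label index = 3438 + 2 = 3440; at 30 labels/s that is 00:01:54:20, i.e. DF 00:01:54;20.

00:01:54;20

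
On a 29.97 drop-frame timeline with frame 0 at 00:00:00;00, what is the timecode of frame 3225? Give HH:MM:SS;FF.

Ten DF minutes hold 17982 frames, so frame 3225 lies in block 0 (frames 0–17981) with 3225 frames into that block.
The block's first minute is 1800 frames and the rest 1798 each; 3225 frames reaches minute 1, so 0 × 18 + 1 × 2 = 2 labels have been skipped so far.
Adding those back, label number 3225 + 2 = 3227 at 30 labels/s is 107 s + 17 f = 0 h 1 min 47 s frame 17, i.e. 00:01:47;17.

00:01:47;17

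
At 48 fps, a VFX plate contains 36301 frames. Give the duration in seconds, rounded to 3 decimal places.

Running time = 36301 × 1/48 = 36301/48 s ≈ 756.271 s.

756.271 seconds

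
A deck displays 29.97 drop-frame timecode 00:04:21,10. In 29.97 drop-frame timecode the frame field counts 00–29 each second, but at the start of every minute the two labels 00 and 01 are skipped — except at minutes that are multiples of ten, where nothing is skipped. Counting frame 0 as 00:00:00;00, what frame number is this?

7832

Complete 10-minute blocks: 0, each 17982 frames → 0.
Remaining 4 whole minutes in the current block: 1800 + 3 × 1798 = 7194 frames.
Within the current minute: 21 × 30 + 10 − 2 = 638 (labels ;00/;01 skipped at this minute). Total = 0 + 7194 + 638 = 7832.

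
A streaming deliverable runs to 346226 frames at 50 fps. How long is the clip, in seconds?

Running time = 346226 / (50) = 6924.52 s.

6924.52 seconds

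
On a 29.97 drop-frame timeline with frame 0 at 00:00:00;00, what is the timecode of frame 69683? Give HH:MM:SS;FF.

Ten DF minutes hold 17982 frames, so frame 69683 lies in block 3 (frames 53946–71927) with 15737 frames into that block.
The block's first minute is 1800 frames and the rest 1798 each; 15737 frames reaches minute 8, so 3 × 18 + 8 × 2 = 70 labels have been skipped so far.
Adding those back, label number 69683 + 70 = 69753 at 30 labels/s is 2325 s + 3 f = 0 h 38 min 45 s frame 3, i.e. 00:38:45;03.

00:38:45;03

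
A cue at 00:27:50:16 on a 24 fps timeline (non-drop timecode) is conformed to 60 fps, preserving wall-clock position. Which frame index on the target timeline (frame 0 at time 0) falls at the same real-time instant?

Source frame index: (0×3600 + 27×60 + 50) × 24 + 16 = 40096.
Real time: 40096 / (24) = 5012/3 s.
Target frame: (5012/3) × (60) = 100240.

frame 100240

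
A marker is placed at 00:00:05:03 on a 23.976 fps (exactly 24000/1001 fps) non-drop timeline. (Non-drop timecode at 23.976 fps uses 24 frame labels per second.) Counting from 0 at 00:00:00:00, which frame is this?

123

Total seconds to the label: (0 × 3600 + 0 × 60 + 5) = 5.
Frame index = 5 × 24 + 3 = 123.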